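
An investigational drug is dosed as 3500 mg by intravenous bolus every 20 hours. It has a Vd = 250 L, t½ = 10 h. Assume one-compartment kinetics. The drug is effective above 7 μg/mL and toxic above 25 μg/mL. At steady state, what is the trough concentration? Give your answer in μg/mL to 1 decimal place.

4.7 μg/mL

τ = 20 h = 2 half-lives, so f = (1/2)^2 = 0.25.
Accumulation ratio R = 1/(1 − f) = 1/0.75 = 4/3.
Single-dose peak C₀ = D/Vd = 3500/250 = 14 μg/mL.
Steady-state peak Cmax,ss = C₀·R = 14 × 4/3 ≈ 18.667 μg/mL.
Steady-state trough Cmin,ss = Cmax,ss·f ≈ 18.667 × 0.25 ≈ 4.667 μg/mL.
Trough 4.7 μg/mL vs MEC 7 μg/mL: subtherapeutic.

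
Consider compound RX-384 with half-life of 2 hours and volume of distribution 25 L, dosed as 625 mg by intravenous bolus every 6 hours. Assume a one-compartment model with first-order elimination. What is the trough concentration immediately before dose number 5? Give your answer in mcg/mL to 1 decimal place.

f = (1/2)^(τ/t½) = (1/2)^(6/2) ≈ 0.1250.
C₀ = D/Vd = 625/25 ≈ 25.000 mcg/mL.
Before the 5th dose, 4 doses have been given. Superposition: Cmin = C₀·(f + f² + … + f^4).
≈ 25.000 × (0.1250 + 0.0156 + 0.0020 + 0.0002) ≈ 25.000 × 0.1428 ≈ 3.570 mcg/mL.

3.6 mcg/mL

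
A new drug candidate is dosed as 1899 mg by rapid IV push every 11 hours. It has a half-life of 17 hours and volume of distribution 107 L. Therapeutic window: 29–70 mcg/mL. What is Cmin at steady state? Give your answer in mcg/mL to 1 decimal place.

31.4 mcg/mL

k = ln2/t½ = ln2/17 ≈ 0.040773 h⁻¹; fraction remaining f = e^(−kτ) = e^(−0.040773×11) ≈ 0.6386.
Each bolus raises the concentration by D/Vd = 1899/107 ≈ 17.748 mcg/mL.
Steady-state trough Cmin,ss = C₀·f/(1−f) ≈ 17.748 × 0.6386/0.3614 ≈ 31.361 mcg/mL.
Trough 31.4 mcg/mL vs MEC 29 mcg/mL: adequate.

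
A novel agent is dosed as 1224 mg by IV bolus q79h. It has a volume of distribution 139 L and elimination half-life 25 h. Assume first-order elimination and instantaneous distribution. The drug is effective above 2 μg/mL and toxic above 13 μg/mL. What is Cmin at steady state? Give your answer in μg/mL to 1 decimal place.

k = ln2/t½ = ln2/25 ≈ 0.027726 h⁻¹; fraction remaining f = e^(−kτ) = e^(−0.027726×79) ≈ 0.1119.
Accumulation ratio R = 1/(1 − f) ≈ 1/0.8881 ≈ 1.1260.
Single-dose peak C₀ = D/Vd = 1224/139 ≈ 8.806 μg/mL.
Steady-state peak Cmax,ss = C₀·R ≈ 8.806 × 1.1260 ≈ 9.916 μg/mL.
One interval later, Cmin,ss = Cmax,ss·e^(−kτ) ≈ 9.916 × 0.1119 ≈ 1.110 μg/mL.
Trough 1.1 μg/mL vs MEC 2 μg/mL: subtherapeutic.

1.1 μg/mL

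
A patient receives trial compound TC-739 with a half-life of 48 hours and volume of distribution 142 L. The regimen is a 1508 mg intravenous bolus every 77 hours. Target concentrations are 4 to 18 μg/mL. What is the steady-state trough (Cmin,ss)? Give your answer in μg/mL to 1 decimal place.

5.2 μg/mL

τ/t½ = 77/48 ≈ 1.6042, so fraction remaining f = (1/2)^(77/48) ≈ 0.3289.
Accumulation ratio R = 1/(1 − f) ≈ 1/0.6711 ≈ 1.4901.
Single-dose peak C₀ = D/Vd = 1508/142 ≈ 10.620 μg/mL.
Steady-state peak Cmax,ss = C₀·R ≈ 10.620 × 1.4901 ≈ 15.825 μg/mL.
One interval later, Cmin,ss = Cmax,ss·e^(−kτ) ≈ 15.825 × 0.3289 ≈ 5.205 μg/mL.
Trough 5.2 μg/mL vs MEC 4 μg/mL: adequate.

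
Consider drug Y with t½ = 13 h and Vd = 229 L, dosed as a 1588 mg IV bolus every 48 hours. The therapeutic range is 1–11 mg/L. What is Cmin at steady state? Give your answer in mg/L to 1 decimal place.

Over one 48-h interval, 48/13 ≈ 3.6923 half-lives elapse, leaving f ≈ 0.0774 of each dose.
Accumulation ratio R = 1/(1 − f) ≈ 1/0.9226 ≈ 1.0839.
Single-dose peak C₀ = D/Vd = 1588/229 ≈ 6.934 mg/L.
Steady-state peak Cmax,ss = C₀·R ≈ 6.934 × 1.0839 ≈ 7.516 mg/L.
One interval later, Cmin,ss = Cmax,ss·e^(−kτ) ≈ 7.516 × 0.0774 ≈ 0.582 mg/L.
Trough 0.6 mg/L vs MEC 1 mg/L: subtherapeutic.

0.6 mg/L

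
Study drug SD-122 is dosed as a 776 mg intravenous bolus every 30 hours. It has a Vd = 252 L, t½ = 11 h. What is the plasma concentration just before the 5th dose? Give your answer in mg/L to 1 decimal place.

f = (1/2)^(τ/t½) = (1/2)^(30/11) ≈ 0.1510.
C₀ = D/Vd = 776/252 ≈ 3.079 mg/L.
Before the 5th dose, 4 doses have been given. Superposition: Cmin = C₀·(f + f² + … + f^4).
≈ 3.079 × (0.1510 + 0.0228 + 0.0034 + 0.0005) ≈ 3.079 × 0.1777 ≈ 0.547 mg/L.

0.5 mg/L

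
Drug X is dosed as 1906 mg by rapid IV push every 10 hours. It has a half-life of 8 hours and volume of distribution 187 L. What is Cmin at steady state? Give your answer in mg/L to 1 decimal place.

7.4 mg/L

k = ln2/t½ = ln2/8 ≈ 0.086643 h⁻¹; fraction remaining f = e^(−kτ) = e^(−0.086643×10) ≈ 0.4204.
Single-dose peak C₀ = D/Vd = 1906/187 ≈ 10.193 mg/L.
Steady-state trough Cmin,ss = C₀·f/(1−f) ≈ 10.193 × 0.4204/0.5796 ≈ 7.393 mg/L.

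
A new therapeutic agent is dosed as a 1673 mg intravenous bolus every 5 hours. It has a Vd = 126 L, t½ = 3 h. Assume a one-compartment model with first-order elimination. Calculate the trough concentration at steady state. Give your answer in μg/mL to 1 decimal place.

Over one 5-h interval, 5/3 ≈ 1.6667 half-lives elapse, leaving f ≈ 0.3150 of each dose.
At steady state, accumulation factor R = 1/(1 − e^(−kτ)) ≈ 1.4599.
Each bolus raises the concentration by D/Vd = 1673/126 ≈ 13.278 μg/mL.
Steady-state peak Cmax,ss = C₀·R ≈ 13.278 × 1.4599 ≈ 19.385 μg/mL.
One interval later, Cmin,ss = Cmax,ss·e^(−kτ) ≈ 19.385 × 0.3150 ≈ 6.106 μg/mL.

6.1 μg/mL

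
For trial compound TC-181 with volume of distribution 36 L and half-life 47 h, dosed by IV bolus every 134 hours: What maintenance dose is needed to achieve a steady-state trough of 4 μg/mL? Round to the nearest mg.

τ/t½ = 134/47 ≈ 2.8511, so f = (1/2)^(134/47) ≈ 0.138594.
Cmin,ss = (D/Vd)·f/(1−f), so D = Cmin,ss·Vd·(1−f)/f.
D = 4 × 36 × (1−f)/f ≈ 4 × 36 × 6.21532 ≈ 895.01 mg.

895 mg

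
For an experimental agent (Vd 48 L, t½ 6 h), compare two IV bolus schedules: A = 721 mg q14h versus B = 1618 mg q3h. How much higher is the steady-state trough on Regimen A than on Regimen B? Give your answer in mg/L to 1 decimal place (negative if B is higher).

Regimen A: f = (1/2)^(14/6) ≈ 0.1984; Cmin,ss = (721/48)·f/(1−f) ≈ 3.718 mg/L.
Regimen B: f = (1/2)^(3/6) ≈ 0.7071; Cmin,ss = (1618/48)·f/(1−f) ≈ 81.376 mg/L.
Difference ≈ 3.718 − 81.376 ≈ -77.658 mg/L.

-77.7 mg/L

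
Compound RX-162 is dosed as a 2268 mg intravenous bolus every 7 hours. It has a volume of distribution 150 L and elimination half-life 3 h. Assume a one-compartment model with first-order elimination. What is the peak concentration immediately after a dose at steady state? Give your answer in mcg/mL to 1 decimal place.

τ/t½ = 7/3 ≈ 2.3333, so fraction remaining f = (1/2)^(7/3) ≈ 0.1984.
Accumulation ratio R = 1/(1 − f) ≈ 1/0.8016 ≈ 1.2475.
Each bolus raises the concentration by D/Vd = 2268/150 ≈ 15.120 mcg/mL.
Steady-state peak Cmax,ss = C₀·R ≈ 15.120 × 1.2475 ≈ 18.862 mcg/mL.

18.9 mcg/mL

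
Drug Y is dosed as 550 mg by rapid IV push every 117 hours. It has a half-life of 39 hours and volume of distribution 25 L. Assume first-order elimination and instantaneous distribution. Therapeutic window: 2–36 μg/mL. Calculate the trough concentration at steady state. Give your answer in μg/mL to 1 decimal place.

The dosing interval is 3 half-lives, so f = 2^(−3) = 0.125.
Accumulation ratio R = 1/(1 − f) = 1/0.875 = 8/7.
Single-dose peak C₀ = D/Vd = 550/25 = 22 μg/mL.
Steady-state peak Cmax,ss = C₀·R = 22 × 8/7 ≈ 25.143 μg/mL.
Steady-state trough Cmin,ss = Cmax,ss·f ≈ 25.143 × 0.125 ≈ 3.143 μg/mL.
Trough 3.1 μg/mL vs MEC 2 μg/mL: adequate.

3.1 μg/mL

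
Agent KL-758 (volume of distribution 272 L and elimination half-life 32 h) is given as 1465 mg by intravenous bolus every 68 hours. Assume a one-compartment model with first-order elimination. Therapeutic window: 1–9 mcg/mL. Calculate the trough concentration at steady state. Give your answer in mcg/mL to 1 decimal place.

τ/t½ = 68/32 ≈ 2.125, so fraction remaining f = (1/2)^(68/32) ≈ 0.2293.
Accumulation ratio R = 1/(1 − f) ≈ 1/0.7707 ≈ 1.2975.
Single-dose peak C₀ = D/Vd = 1465/272 ≈ 5.386 mcg/mL.
Cmax,ss = C₀/(1 − f) ≈ 5.386/0.7707 ≈ 6.988 mcg/mL.
Steady-state trough Cmin,ss = Cmax,ss·f ≈ 6.988 × 0.2293 ≈ 1.602 mcg/mL.
Trough 1.6 mcg/mL vs MEC 1 mcg/mL: adequate.

1.6 mcg/mL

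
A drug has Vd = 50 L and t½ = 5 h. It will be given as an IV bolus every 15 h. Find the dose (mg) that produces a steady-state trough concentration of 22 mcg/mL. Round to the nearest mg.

τ/t½ = 15/5 ≈ 3, so f = (1/2)^(15/5) ≈ 0.125000.
Cmin,ss = (D/Vd)·f/(1−f), so D = Cmin,ss·Vd·(1−f)/f.
D = 22 × 50 × (1−f)/f ≈ 22 × 50 × 7.00000 ≈ 7700.00 mg.

7700 mg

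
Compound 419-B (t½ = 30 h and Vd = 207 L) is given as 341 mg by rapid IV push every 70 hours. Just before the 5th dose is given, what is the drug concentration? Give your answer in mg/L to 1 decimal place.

0.4 mg/L

f = (1/2)^(τ/t½) = (1/2)^(70/30) ≈ 0.1984.
C₀ = D/Vd = 341/207 ≈ 1.647 mg/L.
Before the 5th dose, 4 doses have been given. Superposition: Cmin = C₀·(f + f² + … + f^4).
≈ 1.647 × (0.1984 + 0.0394 + 0.0078 + 0.0015) ≈ 1.647 × 0.2471 ≈ 0.407 mg/L.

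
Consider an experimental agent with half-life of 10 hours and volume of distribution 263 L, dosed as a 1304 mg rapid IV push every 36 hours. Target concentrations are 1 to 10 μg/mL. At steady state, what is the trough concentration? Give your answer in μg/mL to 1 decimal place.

0.4 μg/mL

Over one 36-h interval, 36/10 ≈ 3.6 half-lives elapse, leaving f ≈ 0.0825 of each dose.
Each bolus raises the concentration by D/Vd = 1304/263 ≈ 4.958 μg/mL.
Steady-state trough Cmin,ss = C₀·f/(1−f) ≈ 4.958 × 0.0825/0.9175 ≈ 0.446 μg/mL.
Trough 0.4 μg/mL vs MEC 1 μg/mL: subtherapeutic.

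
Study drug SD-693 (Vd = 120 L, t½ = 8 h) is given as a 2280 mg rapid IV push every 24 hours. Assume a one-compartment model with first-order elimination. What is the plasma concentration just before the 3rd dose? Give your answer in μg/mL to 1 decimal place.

f = (1/2)^(τ/t½) = (1/2)^(24/8) ≈ 0.1250.
C₀ = D/Vd = 2280/120 ≈ 19.000 μg/mL.
Before the 3rd dose, 2 doses have been given. Superposition: Cmin = C₀·(f + f²).
≈ 19.000 × (0.1250 + 0.0156) ≈ 19.000 × 0.1406 ≈ 2.671 μg/mL.

2.7 μg/mL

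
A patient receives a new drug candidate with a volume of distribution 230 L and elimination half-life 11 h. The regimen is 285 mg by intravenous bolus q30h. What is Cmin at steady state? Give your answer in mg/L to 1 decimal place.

0.2 mg/L

Over one 30-h interval, 30/11 ≈ 2.7273 half-lives elapse, leaving f ≈ 0.1510 of each dose.
Single-dose peak C₀ = D/Vd = 285/230 ≈ 1.239 mg/L.
Steady-state trough Cmin,ss = C₀·f/(1−f) ≈ 1.239 × 0.1510/0.8490 ≈ 0.220 mg/L.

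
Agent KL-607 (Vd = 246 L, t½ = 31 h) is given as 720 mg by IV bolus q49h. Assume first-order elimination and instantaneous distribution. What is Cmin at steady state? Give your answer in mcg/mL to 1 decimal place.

1.5 mcg/mL

τ/t½ = 49/31 ≈ 1.5806, so fraction remaining f = (1/2)^(49/31) ≈ 0.3343.
At steady state, accumulation factor R = 1/(1 − e^(−kτ)) ≈ 1.5022.
Single-dose peak C₀ = D/Vd = 720/246 ≈ 2.927 mcg/mL.
Cmax,ss = C₀/(1 − f) ≈ 2.927/0.6657 ≈ 4.397 mcg/mL.
Steady-state trough Cmin,ss = Cmax,ss·f ≈ 4.397 × 0.3343 ≈ 1.470 mcg/mL.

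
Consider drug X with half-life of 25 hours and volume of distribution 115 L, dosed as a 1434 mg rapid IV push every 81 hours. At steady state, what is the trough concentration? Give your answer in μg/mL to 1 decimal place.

1.5 μg/mL

k = ln2/t½ = ln2/25 ≈ 0.027726 h⁻¹; fraction remaining f = e^(−kτ) = e^(−0.027726×81) ≈ 0.1058.
Each bolus raises the concentration by D/Vd = 1434/115 ≈ 12.470 μg/mL.
Steady-state trough Cmin,ss = C₀·f/(1−f) ≈ 12.470 × 0.1058/0.8942 ≈ 1.475 μg/mL.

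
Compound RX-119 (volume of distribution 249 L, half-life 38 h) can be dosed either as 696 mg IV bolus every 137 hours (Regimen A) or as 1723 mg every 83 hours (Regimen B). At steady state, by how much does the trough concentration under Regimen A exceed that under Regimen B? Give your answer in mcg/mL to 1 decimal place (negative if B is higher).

-1.7 mcg/mL

Regimen A: f = (1/2)^(137/38) ≈ 0.0822; Cmin,ss = (696/249)·f/(1−f) ≈ 0.250 mcg/mL.
Regimen B: f = (1/2)^(83/38) ≈ 0.2200; Cmin,ss = (1723/249)·f/(1−f) ≈ 1.952 mcg/mL.
Difference ≈ 0.250 − 1.952 ≈ -1.702 mcg/mL.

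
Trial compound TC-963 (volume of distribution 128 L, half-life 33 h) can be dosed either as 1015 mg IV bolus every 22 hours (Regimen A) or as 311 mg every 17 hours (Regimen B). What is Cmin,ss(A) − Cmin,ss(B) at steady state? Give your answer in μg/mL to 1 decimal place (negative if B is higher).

Regimen A: f = (1/2)^(22/33) ≈ 0.6300; Cmin,ss = (1015/128)·f/(1−f) ≈ 13.502 μg/mL.
Regimen B: f = (1/2)^(17/33) ≈ 0.6997; Cmin,ss = (311/128)·f/(1−f) ≈ 5.661 μg/mL.
Difference ≈ 13.502 − 5.661 ≈ 7.841 μg/mL.

7.8 μg/mL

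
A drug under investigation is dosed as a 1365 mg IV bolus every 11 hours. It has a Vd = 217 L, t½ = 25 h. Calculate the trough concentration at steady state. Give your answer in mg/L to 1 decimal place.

17.6 mg/L

Over one 11-h interval, 11/25 ≈ 0.44 half-lives elapse, leaving f ≈ 0.7371 of each dose.
At steady state, accumulation factor R = 1/(1 − e^(−kτ)) ≈ 3.8037.
Single-dose peak C₀ = D/Vd = 1365/217 ≈ 6.290 mg/L.
Cmax,ss = C₀/(1 − f) ≈ 6.290/0.2629 ≈ 23.925 mg/L.
Steady-state trough Cmin,ss = Cmax,ss·f ≈ 23.925 × 0.7371 ≈ 17.635 mg/L.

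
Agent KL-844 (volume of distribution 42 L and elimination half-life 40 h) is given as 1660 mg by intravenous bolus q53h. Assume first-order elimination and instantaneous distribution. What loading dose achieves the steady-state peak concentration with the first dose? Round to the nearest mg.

2763 mg

f = (1/2)^(53/40) ≈ 0.399149; accumulation ratio R = 1/(1−f) ≈ 1.66431.
Loading dose to hit Cmax,ss on first dose: D_load = D_maint·R ≈ 1660 × 1.66431 ≈ 2762.75 mg.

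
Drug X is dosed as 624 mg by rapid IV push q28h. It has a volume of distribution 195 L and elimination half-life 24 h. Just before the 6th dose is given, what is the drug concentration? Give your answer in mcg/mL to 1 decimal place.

f = (1/2)^(τ/t½) = (1/2)^(28/24) ≈ 0.4454.
C₀ = D/Vd = 624/195 ≈ 3.200 mcg/mL.
Before the 6th dose, 5 doses have been given. Superposition: Cmin = C₀·(f + f² + … + f^5).
≈ 3.200 × (0.4454 + 0.1984 + 0.0884 + 0.0394 + 0.0175) ≈ 3.200 × 0.7891 ≈ 2.525 mcg/mL.

2.5 mcg/mL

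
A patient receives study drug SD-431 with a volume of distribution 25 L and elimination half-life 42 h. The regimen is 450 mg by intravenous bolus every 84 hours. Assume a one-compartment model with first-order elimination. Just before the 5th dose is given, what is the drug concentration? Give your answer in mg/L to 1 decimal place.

f = (1/2)^(τ/t½) = (1/2)^(84/42) ≈ 0.2500.
C₀ = D/Vd = 450/25 ≈ 18.000 mg/L.
Before the 5th dose, 4 doses have been given. Superposition: Cmin = C₀·(f + f² + … + f^4).
≈ 18.000 × (0.2500 + 0.0625 + 0.0156 + 0.0039) ≈ 18.000 × 0.3320 ≈ 5.976 mg/L.

6.0 mg/L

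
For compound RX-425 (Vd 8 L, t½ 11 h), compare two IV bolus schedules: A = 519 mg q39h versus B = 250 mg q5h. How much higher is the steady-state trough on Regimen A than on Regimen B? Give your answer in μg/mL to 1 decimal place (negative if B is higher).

Regimen A: f = (1/2)^(39/11) ≈ 0.0856; Cmin,ss = (519/8)·f/(1−f) ≈ 6.073 μg/mL.
Regimen B: f = (1/2)^(5/11) ≈ 0.7297; Cmin,ss = (250/8)·f/(1−f) ≈ 84.362 μg/mL.
Difference ≈ 6.073 − 84.362 ≈ -78.289 μg/mL.

-78.3 μg/mL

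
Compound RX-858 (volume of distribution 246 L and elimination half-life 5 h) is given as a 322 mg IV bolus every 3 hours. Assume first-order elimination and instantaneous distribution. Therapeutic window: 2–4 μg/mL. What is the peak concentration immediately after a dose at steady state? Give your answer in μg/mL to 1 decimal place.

k = ln2/t½ = ln2/5 ≈ 0.138629 h⁻¹; fraction remaining f = e^(−kτ) = e^(−0.138629×3) ≈ 0.6598.
Accumulation ratio R = 1/(1 − f) ≈ 1/0.3402 ≈ 2.9394.
Each bolus raises the concentration by D/Vd = 322/246 ≈ 1.309 μg/mL.
Steady-state peak Cmax,ss = C₀·R ≈ 1.309 × 2.9394 ≈ 3.848 μg/mL.
Peak 3.8 μg/mL vs MTC 4 μg/mL: below toxic threshold.

3.8 μg/mL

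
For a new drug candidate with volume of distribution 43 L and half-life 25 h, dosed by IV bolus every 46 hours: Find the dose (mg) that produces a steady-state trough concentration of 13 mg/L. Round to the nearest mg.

1442 mg

τ/t½ = 46/25 ≈ 1.84, so f = (1/2)^(46/25) ≈ 0.279322.
Cmin,ss = (D/Vd)·f/(1−f), so D = Cmin,ss·Vd·(1−f)/f.
D = 13 × 43 × (1−f)/f ≈ 13 × 43 × 2.58010 ≈ 1442.28 mg.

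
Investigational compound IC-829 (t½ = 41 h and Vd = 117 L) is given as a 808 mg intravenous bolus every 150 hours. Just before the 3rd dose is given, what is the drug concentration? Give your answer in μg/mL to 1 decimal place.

0.6 μg/mL

f = (1/2)^(τ/t½) = (1/2)^(150/41) ≈ 0.0792.
C₀ = D/Vd = 808/117 ≈ 6.906 μg/mL.
Before the 3rd dose, 2 doses have been given. Superposition: Cmin = C₀·(f + f²).
≈ 6.906 × (0.0792 + 0.0063) ≈ 6.906 × 0.0855 ≈ 0.590 μg/mL.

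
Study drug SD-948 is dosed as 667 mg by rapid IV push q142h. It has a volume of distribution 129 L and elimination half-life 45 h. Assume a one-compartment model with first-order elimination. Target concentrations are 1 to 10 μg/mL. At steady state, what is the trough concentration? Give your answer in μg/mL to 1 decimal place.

τ/t½ = 142/45 ≈ 3.1556, so fraction remaining f = (1/2)^(142/45) ≈ 0.1122.
At steady state, accumulation factor R = 1/(1 − e^(−kτ)) ≈ 1.1264.
Each bolus raises the concentration by D/Vd = 667/129 ≈ 5.171 μg/mL.
Cmax,ss = C₀/(1 − f) ≈ 5.171/0.8878 ≈ 5.825 μg/mL.
One interval later, Cmin,ss = Cmax,ss·e^(−kτ) ≈ 5.825 × 0.1122 ≈ 0.654 μg/mL.
Trough 0.7 μg/mL vs MEC 1 μg/mL: subtherapeutic.

0.7 μg/mL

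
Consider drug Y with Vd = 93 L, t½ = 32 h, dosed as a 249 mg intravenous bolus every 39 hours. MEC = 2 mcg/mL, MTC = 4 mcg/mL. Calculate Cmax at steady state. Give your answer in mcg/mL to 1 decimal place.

4.7 mcg/mL

τ/t½ = 39/32 ≈ 1.2188, so fraction remaining f = (1/2)^(39/32) ≈ 0.4297.
Accumulation ratio R = 1/(1 − f) ≈ 1/0.5703 ≈ 1.7535.
Each bolus raises the concentration by D/Vd = 249/93 ≈ 2.677 mcg/mL.
Cmax,ss = C₀/(1 − f) ≈ 2.677/0.5703 ≈ 4.694 mcg/mL.
Peak 4.7 mcg/mL vs MTC 4 mcg/mL: exceeds toxic threshold.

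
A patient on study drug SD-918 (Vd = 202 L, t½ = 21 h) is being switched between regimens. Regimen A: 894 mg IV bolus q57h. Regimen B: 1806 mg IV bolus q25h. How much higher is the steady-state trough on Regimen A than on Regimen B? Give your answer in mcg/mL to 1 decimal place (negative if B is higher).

-6.2 mcg/mL

Regimen A: f = (1/2)^(57/21) ≈ 0.1524; Cmin,ss = (894/202)·f/(1−f) ≈ 0.796 mcg/mL.
Regimen B: f = (1/2)^(25/21) ≈ 0.4382; Cmin,ss = (1806/202)·f/(1−f) ≈ 6.974 mcg/mL.
Difference ≈ 0.796 − 6.974 ≈ -6.178 mcg/mL.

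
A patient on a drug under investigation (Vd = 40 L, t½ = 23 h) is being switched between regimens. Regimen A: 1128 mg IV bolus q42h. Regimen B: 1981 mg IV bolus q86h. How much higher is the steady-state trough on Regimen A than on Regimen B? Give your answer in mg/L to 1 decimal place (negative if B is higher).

7.1 mg/L

Regimen A: f = (1/2)^(42/23) ≈ 0.2820; Cmin,ss = (1128/40)·f/(1−f) ≈ 11.076 mg/L.
Regimen B: f = (1/2)^(86/23) ≈ 0.0749; Cmin,ss = (1981/40)·f/(1−f) ≈ 4.010 mg/L.
Difference ≈ 11.076 − 4.010 ≈ 7.066 mg/L.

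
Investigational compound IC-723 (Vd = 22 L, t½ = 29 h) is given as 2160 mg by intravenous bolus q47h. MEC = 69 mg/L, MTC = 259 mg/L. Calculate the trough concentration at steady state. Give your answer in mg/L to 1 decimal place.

k = ln2/t½ = ln2/29 ≈ 0.023902 h⁻¹; fraction remaining f = e^(−kτ) = e^(−0.023902×47) ≈ 0.3252.
At steady state, accumulation factor R = 1/(1 − e^(−kτ)) ≈ 1.4819.
Single-dose peak C₀ = D/Vd = 2160/22 ≈ 98.182 mg/L.
Cmax,ss = C₀/(1 − f) ≈ 98.182/0.6748 ≈ 145.498 mg/L.
Steady-state trough Cmin,ss = Cmax,ss·f ≈ 145.498 × 0.3252 ≈ 47.316 mg/L.
Trough 47.3 mg/L vs MEC 69 mg/L: subtherapeutic.

47.3 mg/L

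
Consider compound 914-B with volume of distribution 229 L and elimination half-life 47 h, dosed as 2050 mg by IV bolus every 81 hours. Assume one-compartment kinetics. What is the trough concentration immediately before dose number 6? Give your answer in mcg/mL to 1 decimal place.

f = (1/2)^(τ/t½) = (1/2)^(81/47) ≈ 0.3028.
C₀ = D/Vd = 2050/229 ≈ 8.952 mcg/mL.
Before the 6th dose, 5 doses have been given. Superposition: Cmin = C₀·(f + f² + … + f^5).
≈ 8.952 × (0.3028 + 0.0917 + 0.0278 + 0.0084 + 0.0025) ≈ 8.952 × 0.4332 ≈ 3.878 mcg/mL.

3.9 mcg/mL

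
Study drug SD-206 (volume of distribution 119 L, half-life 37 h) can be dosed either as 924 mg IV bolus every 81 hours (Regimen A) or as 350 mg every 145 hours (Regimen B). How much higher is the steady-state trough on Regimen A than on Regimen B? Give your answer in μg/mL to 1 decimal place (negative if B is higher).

2.0 μg/mL

Regimen A: f = (1/2)^(81/37) ≈ 0.2193; Cmin,ss = (924/119)·f/(1−f) ≈ 2.181 μg/mL.
Regimen B: f = (1/2)^(145/37) ≈ 0.0661; Cmin,ss = (350/119)·f/(1−f) ≈ 0.208 μg/mL.
Difference ≈ 2.181 − 0.208 ≈ 1.973 μg/mL.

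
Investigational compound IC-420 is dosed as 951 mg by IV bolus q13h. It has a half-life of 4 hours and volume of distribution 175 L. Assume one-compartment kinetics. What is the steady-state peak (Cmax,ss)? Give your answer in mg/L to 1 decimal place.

τ/t½ = 13/4 ≈ 3.25, so fraction remaining f = (1/2)^(13/4) ≈ 0.1051.
Accumulation ratio R = 1/(1 − f) ≈ 1/0.8949 ≈ 1.1174.
Each bolus raises the concentration by D/Vd = 951/175 ≈ 5.434 mg/L.
Steady-state peak Cmax,ss = C₀·R ≈ 5.434 × 1.1174 ≈ 6.072 mg/L.

6.1 mg/L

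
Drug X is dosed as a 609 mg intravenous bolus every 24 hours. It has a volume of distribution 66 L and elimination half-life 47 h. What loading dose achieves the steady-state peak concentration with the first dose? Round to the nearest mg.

f = (1/2)^(24/47) ≈ 0.701912; accumulation ratio R = 1/(1−f) ≈ 3.35471.
Loading dose to hit Cmax,ss on first dose: D_load = D_maint·R ≈ 609 × 3.35471 ≈ 2043.02 mg.

2043 mg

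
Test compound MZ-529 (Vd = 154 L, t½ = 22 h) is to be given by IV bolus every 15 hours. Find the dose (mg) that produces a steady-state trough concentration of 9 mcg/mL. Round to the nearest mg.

τ/t½ = 15/22 ≈ 0.68182, so f = (1/2)^(15/22) ≈ 0.623379.
Cmin,ss = (D/Vd)·f/(1−f), so D = Cmin,ss·Vd·(1−f)/f.
D = 9 × 154 × (1−f)/f ≈ 9 × 154 × 0.60416 ≈ 837.37 mg.

837 mg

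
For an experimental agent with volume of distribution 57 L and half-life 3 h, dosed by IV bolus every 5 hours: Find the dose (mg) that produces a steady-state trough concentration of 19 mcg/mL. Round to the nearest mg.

2355 mg

τ/t½ = 5/3 ≈ 1.6667, so f = (1/2)^(5/3) ≈ 0.314980.
Cmin,ss = (D/Vd)·f/(1−f), so D = Cmin,ss·Vd·(1−f)/f.
D = 19 × 57 × (1−f)/f ≈ 19 × 57 × 2.17480 ≈ 2355.31 mg.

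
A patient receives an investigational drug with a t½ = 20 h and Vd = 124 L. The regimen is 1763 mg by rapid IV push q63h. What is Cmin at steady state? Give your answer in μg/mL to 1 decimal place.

1.8 μg/mL

Over one 63-h interval, 63/20 ≈ 3.15 half-lives elapse, leaving f ≈ 0.1127 of each dose.
At steady state, accumulation factor R = 1/(1 − e^(−kτ)) ≈ 1.1270.
Single-dose peak C₀ = D/Vd = 1763/124 ≈ 14.218 μg/mL.
Steady-state peak Cmax,ss = C₀·R ≈ 14.218 × 1.1270 ≈ 16.024 μg/mL.
Steady-state trough Cmin,ss = Cmax,ss·f ≈ 16.024 × 0.1127 ≈ 1.806 μg/mL.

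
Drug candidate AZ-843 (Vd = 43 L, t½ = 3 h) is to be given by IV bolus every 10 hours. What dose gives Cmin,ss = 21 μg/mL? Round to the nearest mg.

8199 mg

τ/t½ = 10/3 ≈ 3.3333, so f = (1/2)^(10/3) ≈ 0.099213.
Cmin,ss = (D/Vd)·f/(1−f), so D = Cmin,ss·Vd·(1−f)/f.
D = 21 × 43 × (1−f)/f ≈ 21 × 43 × 9.07932 ≈ 8198.63 mg.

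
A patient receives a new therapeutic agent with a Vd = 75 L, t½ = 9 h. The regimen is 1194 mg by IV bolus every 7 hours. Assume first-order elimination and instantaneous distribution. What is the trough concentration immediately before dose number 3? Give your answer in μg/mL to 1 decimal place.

14.7 μg/mL

f = (1/2)^(τ/t½) = (1/2)^(7/9) ≈ 0.5833.
C₀ = D/Vd = 1194/75 ≈ 15.920 μg/mL.
Before the 3rd dose, 2 doses have been given. Superposition: Cmin = C₀·(f + f²).
≈ 15.920 × (0.5833 + 0.3402) ≈ 15.920 × 0.9235 ≈ 14.702 μg/mL.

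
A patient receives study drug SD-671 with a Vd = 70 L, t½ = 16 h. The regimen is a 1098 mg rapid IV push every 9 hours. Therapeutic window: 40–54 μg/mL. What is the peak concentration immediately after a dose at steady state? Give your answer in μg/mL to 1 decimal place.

48.6 μg/mL

τ/t½ = 9/16 ≈ 0.5625, so fraction remaining f = (1/2)^(9/16) ≈ 0.6771.
Accumulation ratio R = 1/(1 − f) ≈ 1/0.3229 ≈ 3.0969.
Each bolus raises the concentration by D/Vd = 1098/70 ≈ 15.686 μg/mL.
Steady-state peak Cmax,ss = C₀·R ≈ 15.686 × 3.0969 ≈ 48.578 μg/mL.
Peak 48.6 μg/mL vs MTC 54 μg/mL: below toxic threshold.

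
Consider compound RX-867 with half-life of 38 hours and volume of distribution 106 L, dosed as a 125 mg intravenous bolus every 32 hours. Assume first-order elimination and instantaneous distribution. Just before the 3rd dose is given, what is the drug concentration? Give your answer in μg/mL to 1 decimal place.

f = (1/2)^(τ/t½) = (1/2)^(32/38) ≈ 0.5578.
C₀ = D/Vd = 125/106 ≈ 1.179 μg/mL.
Before the 3rd dose, 2 doses have been given. Superposition: Cmin = C₀·(f + f²).
≈ 1.179 × (0.5578 + 0.3111) ≈ 1.179 × 0.8689 ≈ 1.024 μg/mL.

1.0 μg/mL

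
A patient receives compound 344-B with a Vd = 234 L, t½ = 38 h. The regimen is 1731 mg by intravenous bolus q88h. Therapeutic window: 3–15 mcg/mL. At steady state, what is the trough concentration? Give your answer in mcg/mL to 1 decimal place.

Over one 88-h interval, 88/38 ≈ 2.3158 half-lives elapse, leaving f ≈ 0.2009 of each dose.
Single-dose peak C₀ = D/Vd = 1731/234 ≈ 7.397 mcg/mL.
Steady-state trough Cmin,ss = C₀·f/(1−f) ≈ 7.397 × 0.2009/0.7991 ≈ 1.860 mcg/mL.
Trough 1.9 mcg/mL vs MEC 3 mcg/mL: subtherapeutic.

1.9 mcg/mL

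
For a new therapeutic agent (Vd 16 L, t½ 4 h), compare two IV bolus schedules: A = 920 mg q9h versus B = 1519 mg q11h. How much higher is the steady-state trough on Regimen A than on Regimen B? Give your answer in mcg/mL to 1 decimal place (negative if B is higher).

Regimen A: f = (1/2)^(9/4) ≈ 0.2102; Cmin,ss = (920/16)·f/(1−f) ≈ 15.303 mcg/mL.
Regimen B: f = (1/2)^(11/4) ≈ 0.1487; Cmin,ss = (1519/16)·f/(1−f) ≈ 16.583 mcg/mL.
Difference ≈ 15.303 − 16.583 ≈ -1.280 mcg/mL.

-1.3 mcg/mL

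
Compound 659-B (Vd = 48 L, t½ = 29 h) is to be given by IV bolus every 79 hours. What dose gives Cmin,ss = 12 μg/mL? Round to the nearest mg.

τ/t½ = 79/29 ≈ 2.7241, so f = (1/2)^(79/29) ≈ 0.151340.
Cmin,ss = (D/Vd)·f/(1−f), so D = Cmin,ss·Vd·(1−f)/f.
D = 12 × 48 × (1−f)/f ≈ 12 × 48 × 5.60764 ≈ 3230.00 mg.

3230 mg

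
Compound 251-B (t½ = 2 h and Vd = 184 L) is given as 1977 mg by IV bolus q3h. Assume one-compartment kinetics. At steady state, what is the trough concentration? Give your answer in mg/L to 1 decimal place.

5.9 mg/L

Over one 3-h interval, 3/2 ≈ 1.5 half-lives elapse, leaving f ≈ 0.3536 of each dose.
Each bolus raises the concentration by D/Vd = 1977/184 ≈ 10.745 mg/L.
Steady-state trough Cmin,ss = C₀·f/(1−f) ≈ 10.745 × 0.3536/0.6464 ≈ 5.878 mg/L.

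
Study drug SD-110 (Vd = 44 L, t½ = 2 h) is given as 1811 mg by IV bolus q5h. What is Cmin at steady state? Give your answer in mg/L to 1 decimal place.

8.8 mg/L

τ/t½ = 5/2 ≈ 2.5, so fraction remaining f = (1/2)^(5/2) ≈ 0.1768.
Accumulation ratio R = 1/(1 − f) ≈ 1/0.8232 ≈ 1.2148.
Each bolus raises the concentration by D/Vd = 1811/44 ≈ 41.159 mg/L.
Cmax,ss = C₀/(1 − f) ≈ 41.159/0.8232 ≈ 49.999 mg/L.
Steady-state trough Cmin,ss = Cmax,ss·f ≈ 49.999 × 0.1768 ≈ 8.840 mg/L.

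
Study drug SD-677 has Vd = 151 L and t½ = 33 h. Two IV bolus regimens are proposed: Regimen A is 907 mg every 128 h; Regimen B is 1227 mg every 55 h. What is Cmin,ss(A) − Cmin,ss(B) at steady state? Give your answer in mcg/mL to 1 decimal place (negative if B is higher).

Regimen A: f = (1/2)^(128/33) ≈ 0.0680; Cmin,ss = (907/151)·f/(1−f) ≈ 0.438 mcg/mL.
Regimen B: f = (1/2)^(55/33) ≈ 0.3150; Cmin,ss = (1227/151)·f/(1−f) ≈ 3.737 mcg/mL.
Difference ≈ 0.438 − 3.737 ≈ -3.299 mcg/mL.

-3.3 mcg/mL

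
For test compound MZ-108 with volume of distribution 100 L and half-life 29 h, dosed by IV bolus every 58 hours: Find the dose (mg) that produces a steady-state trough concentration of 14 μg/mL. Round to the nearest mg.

4200 mg

τ/t½ = 58/29 ≈ 2, so f = (1/2)^(58/29) ≈ 0.250000.
Cmin,ss = (D/Vd)·f/(1−f), so D = Cmin,ss·Vd·(1−f)/f.
D = 14 × 100 × (1−f)/f ≈ 14 × 100 × 3.00000 ≈ 4200.00 mg.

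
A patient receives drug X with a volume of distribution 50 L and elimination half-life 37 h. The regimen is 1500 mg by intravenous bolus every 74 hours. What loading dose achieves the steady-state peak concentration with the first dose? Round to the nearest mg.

f = (1/2)^(74/37) ≈ 0.250000; accumulation ratio R = 1/(1−f) ≈ 1.33333.
Loading dose to hit Cmax,ss on first dose: D_load = D_maint·R ≈ 1500 × 1.33333 ≈ 1999.99 mg.

2000 mg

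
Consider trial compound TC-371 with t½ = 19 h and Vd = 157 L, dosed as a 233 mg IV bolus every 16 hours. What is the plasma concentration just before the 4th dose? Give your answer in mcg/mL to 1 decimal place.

f = (1/2)^(τ/t½) = (1/2)^(16/19) ≈ 0.5578.
C₀ = D/Vd = 233/157 ≈ 1.484 mcg/mL.
Before the 4th dose, 3 doses have been given. Superposition: Cmin = C₀·(f + f² + … + f^3).
≈ 1.484 × (0.5578 + 0.3111 + 0.1736) ≈ 1.484 × 1.0425 ≈ 1.547 mcg/mL.

1.5 mcg/mL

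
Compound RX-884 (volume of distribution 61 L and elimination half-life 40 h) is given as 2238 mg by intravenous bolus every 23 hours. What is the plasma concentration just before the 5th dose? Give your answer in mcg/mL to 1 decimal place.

59.7 mcg/mL

f = (1/2)^(τ/t½) = (1/2)^(23/40) ≈ 0.6713.
C₀ = D/Vd = 2238/61 ≈ 36.689 mcg/mL.
Before the 5th dose, 4 doses have been given. Superposition: Cmin = C₀·(f + f² + … + f^4).
≈ 36.689 × (0.6713 + 0.4506 + 0.3025 + 0.2031) ≈ 36.689 × 1.6275 ≈ 59.711 mcg/mL.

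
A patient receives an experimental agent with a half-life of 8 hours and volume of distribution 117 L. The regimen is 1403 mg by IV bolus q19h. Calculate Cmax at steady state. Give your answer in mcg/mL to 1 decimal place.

τ/t½ = 19/8 ≈ 2.375, so fraction remaining f = (1/2)^(19/8) ≈ 0.1928.
At steady state, accumulation factor R = 1/(1 − e^(−kτ)) ≈ 1.2389.
Each bolus raises the concentration by D/Vd = 1403/117 ≈ 11.991 mcg/mL.
Steady-state peak Cmax,ss = C₀·R ≈ 11.991 × 1.2389 ≈ 14.856 mcg/mL.

14.9 mcg/mL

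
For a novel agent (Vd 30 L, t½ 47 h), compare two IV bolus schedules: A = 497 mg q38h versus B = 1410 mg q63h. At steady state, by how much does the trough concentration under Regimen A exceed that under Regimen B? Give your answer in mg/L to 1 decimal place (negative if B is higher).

Regimen A: f = (1/2)^(38/47) ≈ 0.5710; Cmin,ss = (497/30)·f/(1−f) ≈ 22.050 mg/L.
Regimen B: f = (1/2)^(63/47) ≈ 0.3949; Cmin,ss = (1410/30)·f/(1−f) ≈ 30.673 mg/L.
Difference ≈ 22.050 − 30.673 ≈ -8.623 mg/L.

-8.6 mg/L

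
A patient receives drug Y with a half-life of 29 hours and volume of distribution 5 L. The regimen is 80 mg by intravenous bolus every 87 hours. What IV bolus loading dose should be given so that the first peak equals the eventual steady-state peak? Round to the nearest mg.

f = (1/2)^(87/29) ≈ 0.125000; accumulation ratio R = 1/(1−f) ≈ 1.14286.
Loading dose to hit Cmax,ss on first dose: D_load = D_maint·R ≈ 80 × 1.14286 ≈ 91.43 mg.

91 mg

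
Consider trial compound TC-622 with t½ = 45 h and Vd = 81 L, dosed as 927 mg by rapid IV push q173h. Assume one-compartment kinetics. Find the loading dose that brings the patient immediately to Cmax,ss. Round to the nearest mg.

f = (1/2)^(173/45) ≈ 0.069616; accumulation ratio R = 1/(1−f) ≈ 1.07483.
Loading dose to hit Cmax,ss on first dose: D_load = D_maint·R ≈ 927 × 1.07483 ≈ 996.37 mg.

996 mg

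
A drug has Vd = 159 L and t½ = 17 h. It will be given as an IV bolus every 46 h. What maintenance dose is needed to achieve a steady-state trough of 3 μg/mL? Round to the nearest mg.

2635 mg

τ/t½ = 46/17 ≈ 2.7059, so f = (1/2)^(46/17) ≈ 0.153267.
Cmin,ss = (D/Vd)·f/(1−f), so D = Cmin,ss·Vd·(1−f)/f.
D = 3 × 159 × (1−f)/f ≈ 3 × 159 × 5.52456 ≈ 2635.22 mg.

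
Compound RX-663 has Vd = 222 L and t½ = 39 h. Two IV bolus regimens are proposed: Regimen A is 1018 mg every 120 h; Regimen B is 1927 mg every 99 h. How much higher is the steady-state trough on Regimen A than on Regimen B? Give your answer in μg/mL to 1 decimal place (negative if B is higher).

Regimen A: f = (1/2)^(120/39) ≈ 0.1185; Cmin,ss = (1018/222)·f/(1−f) ≈ 0.616 μg/mL.
Regimen B: f = (1/2)^(99/39) ≈ 0.1721; Cmin,ss = (1927/222)·f/(1−f) ≈ 1.804 μg/mL.
Difference ≈ 0.616 − 1.804 ≈ -1.188 μg/mL.

-1.2 μg/mL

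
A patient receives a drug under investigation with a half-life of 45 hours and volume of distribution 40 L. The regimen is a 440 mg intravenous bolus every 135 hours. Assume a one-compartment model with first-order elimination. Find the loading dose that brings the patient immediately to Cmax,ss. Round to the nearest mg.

503 mg

f = (1/2)^(135/45) ≈ 0.125000; accumulation ratio R = 1/(1−f) ≈ 1.14286.
Loading dose to hit Cmax,ss on first dose: D_load = D_maint·R ≈ 440 × 1.14286 ≈ 502.86 mg.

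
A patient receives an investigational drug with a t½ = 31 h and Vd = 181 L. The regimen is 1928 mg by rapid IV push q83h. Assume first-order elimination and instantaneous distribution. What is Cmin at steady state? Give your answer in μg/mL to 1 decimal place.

2.0 μg/mL

k = ln2/t½ = ln2/31 ≈ 0.022360 h⁻¹; fraction remaining f = e^(−kτ) = e^(−0.022360×83) ≈ 0.1563.
Single-dose peak C₀ = D/Vd = 1928/181 ≈ 10.652 μg/mL.
Steady-state trough Cmin,ss = C₀·f/(1−f) ≈ 10.652 × 0.1563/0.8437 ≈ 1.973 μg/mL.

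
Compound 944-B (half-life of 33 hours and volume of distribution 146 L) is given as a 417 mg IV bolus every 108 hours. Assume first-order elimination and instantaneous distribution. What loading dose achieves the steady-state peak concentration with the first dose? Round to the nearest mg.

465 mg

f = (1/2)^(108/33) ≈ 0.103469; accumulation ratio R = 1/(1−f) ≈ 1.11541.
Loading dose to hit Cmax,ss on first dose: D_load = D_maint·R ≈ 417 × 1.11541 ≈ 465.13 mg.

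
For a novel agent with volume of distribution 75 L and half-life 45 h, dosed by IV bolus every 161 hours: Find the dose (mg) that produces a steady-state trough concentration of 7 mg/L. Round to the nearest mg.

τ/t½ = 161/45 ≈ 3.5778, so f = (1/2)^(161/45) ≈ 0.083749.
Cmin,ss = (D/Vd)·f/(1−f), so D = Cmin,ss·Vd·(1−f)/f.
D = 7 × 75 × (1−f)/f ≈ 7 × 75 × 10.94044 ≈ 5743.73 mg.

5744 mg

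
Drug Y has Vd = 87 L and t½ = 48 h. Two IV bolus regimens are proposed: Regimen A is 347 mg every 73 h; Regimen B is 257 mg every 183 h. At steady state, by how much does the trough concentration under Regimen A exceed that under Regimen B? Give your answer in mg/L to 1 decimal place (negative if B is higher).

Regimen A: f = (1/2)^(73/48) ≈ 0.3485; Cmin,ss = (347/87)·f/(1−f) ≈ 2.134 mg/L.
Regimen B: f = (1/2)^(183/48) ≈ 0.0712; Cmin,ss = (257/87)·f/(1−f) ≈ 0.226 mg/L.
Difference ≈ 2.134 − 0.226 ≈ 1.908 mg/L.

1.9 mg/L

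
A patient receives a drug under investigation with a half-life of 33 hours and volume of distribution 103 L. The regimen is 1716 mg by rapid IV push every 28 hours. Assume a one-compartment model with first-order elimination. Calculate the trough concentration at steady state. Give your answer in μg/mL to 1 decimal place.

k = ln2/t½ = ln2/33 ≈ 0.021004 h⁻¹; fraction remaining f = e^(−kτ) = e^(−0.021004×28) ≈ 0.5554.
At steady state, accumulation factor R = 1/(1 − e^(−kτ)) ≈ 2.2492.
Single-dose peak C₀ = D/Vd = 1716/103 ≈ 16.660 μg/mL.
Cmax,ss = C₀/(1 − f) ≈ 16.660/0.4446 ≈ 37.472 μg/mL.
One interval later, Cmin,ss = Cmax,ss·e^(−kτ) ≈ 37.472 × 0.5554 ≈ 20.812 μg/mL.

20.8 μg/mL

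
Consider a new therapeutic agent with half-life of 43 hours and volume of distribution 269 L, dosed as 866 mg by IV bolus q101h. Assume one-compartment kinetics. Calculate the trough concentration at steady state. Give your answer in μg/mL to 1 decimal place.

k = ln2/t½ = ln2/43 ≈ 0.016120 h⁻¹; fraction remaining f = e^(−kτ) = e^(−0.016120×101) ≈ 0.1963.
Accumulation ratio R = 1/(1 − f) ≈ 1/0.8037 ≈ 1.2442.
Each bolus raises the concentration by D/Vd = 866/269 ≈ 3.219 μg/mL.
Cmax,ss = C₀/(1 − f) ≈ 3.219/0.8037 ≈ 4.005 μg/mL.
Steady-state trough Cmin,ss = Cmax,ss·f ≈ 4.005 × 0.1963 ≈ 0.786 μg/mL.

0.8 μg/mL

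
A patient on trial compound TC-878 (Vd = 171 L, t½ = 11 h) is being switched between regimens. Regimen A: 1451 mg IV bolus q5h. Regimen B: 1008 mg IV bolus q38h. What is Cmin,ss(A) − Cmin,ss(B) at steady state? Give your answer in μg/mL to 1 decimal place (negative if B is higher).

22.3 μg/mL

Regimen A: f = (1/2)^(5/11) ≈ 0.7297; Cmin,ss = (1451/171)·f/(1−f) ≈ 22.907 μg/mL.
Regimen B: f = (1/2)^(38/11) ≈ 0.0912; Cmin,ss = (1008/171)·f/(1−f) ≈ 0.592 μg/mL.
Difference ≈ 22.907 − 0.592 ≈ 22.315 μg/mL.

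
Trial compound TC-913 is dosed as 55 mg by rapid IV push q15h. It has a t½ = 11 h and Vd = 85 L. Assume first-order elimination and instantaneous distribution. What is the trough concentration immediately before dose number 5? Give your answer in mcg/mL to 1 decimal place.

f = (1/2)^(τ/t½) = (1/2)^(15/11) ≈ 0.3886.
C₀ = D/Vd = 55/85 ≈ 0.647 mcg/mL.
Before the 5th dose, 4 doses have been given. Superposition: Cmin = C₀·(f + f² + … + f^4).
≈ 0.647 × (0.3886 + 0.1510 + 0.0587 + 0.0228) ≈ 0.647 × 0.6211 ≈ 0.402 mcg/mL.

0.4 mcg/mL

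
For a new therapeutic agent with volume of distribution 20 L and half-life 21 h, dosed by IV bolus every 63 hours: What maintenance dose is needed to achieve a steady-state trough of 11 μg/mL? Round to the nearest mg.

τ/t½ = 63/21 ≈ 3, so f = (1/2)^(63/21) ≈ 0.125000.
Cmin,ss = (D/Vd)·f/(1−f), so D = Cmin,ss·Vd·(1−f)/f.
D = 11 × 20 × (1−f)/f ≈ 11 × 20 × 7.00000 ≈ 1540.00 mg.

1540 mg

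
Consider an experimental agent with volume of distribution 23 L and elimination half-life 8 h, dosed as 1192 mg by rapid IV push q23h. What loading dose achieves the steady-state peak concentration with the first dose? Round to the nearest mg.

f = (1/2)^(23/8) ≈ 0.136313; accumulation ratio R = 1/(1−f) ≈ 1.15783.
Loading dose to hit Cmax,ss on first dose: D_load = D_maint·R ≈ 1192 × 1.15783 ≈ 1380.13 mg.

1380 mg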